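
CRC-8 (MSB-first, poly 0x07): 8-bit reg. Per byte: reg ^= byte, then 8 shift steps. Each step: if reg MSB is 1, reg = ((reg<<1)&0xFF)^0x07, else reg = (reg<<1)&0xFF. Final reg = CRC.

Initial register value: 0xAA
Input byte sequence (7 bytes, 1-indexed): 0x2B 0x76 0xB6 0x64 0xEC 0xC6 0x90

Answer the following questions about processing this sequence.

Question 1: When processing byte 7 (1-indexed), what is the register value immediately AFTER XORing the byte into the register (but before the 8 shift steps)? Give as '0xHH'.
Register before byte 7: 0x71
Byte 7: 0x90
0x71 XOR 0x90 = 0xE1

Answer: 0xE1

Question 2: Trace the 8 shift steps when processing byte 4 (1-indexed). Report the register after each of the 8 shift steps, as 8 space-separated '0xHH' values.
After byte 1 (0x2B): reg=0x8E
After byte 2 (0x76): reg=0xE6
After byte 3 (0xB6): reg=0xB7
Register before byte 4: 0xB7
After XOR with byte 0x64: 0xD3

Answer: 0xA1 0x45 0x8A 0x13 0x26 0x4C 0x98 0x37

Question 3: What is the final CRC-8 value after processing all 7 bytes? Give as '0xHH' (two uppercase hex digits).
Answer: 0xA9

Derivation:
After byte 1 (0x2B): reg=0x8E
After byte 2 (0x76): reg=0xE6
After byte 3 (0xB6): reg=0xB7
After byte 4 (0x64): reg=0x37
After byte 5 (0xEC): reg=0x0F
After byte 6 (0xC6): reg=0x71
After byte 7 (0x90): reg=0xA9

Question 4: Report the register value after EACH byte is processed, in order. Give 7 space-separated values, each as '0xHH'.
0x8E 0xE6 0xB7 0x37 0x0F 0x71 0xA9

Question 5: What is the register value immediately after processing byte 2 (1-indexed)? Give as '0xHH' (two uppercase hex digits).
Answer: 0xE6

Derivation:
After byte 1 (0x2B): reg=0x8E
After byte 2 (0x76): reg=0xE6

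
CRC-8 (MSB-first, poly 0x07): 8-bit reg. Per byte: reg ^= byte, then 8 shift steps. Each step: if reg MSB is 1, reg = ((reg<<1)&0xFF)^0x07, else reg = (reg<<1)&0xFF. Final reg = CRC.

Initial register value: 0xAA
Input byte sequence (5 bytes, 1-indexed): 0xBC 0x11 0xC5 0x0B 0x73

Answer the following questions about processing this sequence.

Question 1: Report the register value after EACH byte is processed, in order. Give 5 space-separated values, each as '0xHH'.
0x62 0x5E 0xC8 0x47 0x8C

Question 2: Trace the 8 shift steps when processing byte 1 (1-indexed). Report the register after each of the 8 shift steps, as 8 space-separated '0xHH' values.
Answer: 0x2C 0x58 0xB0 0x67 0xCE 0x9B 0x31 0x62

Derivation:
Register before byte 1: 0xAA
After XOR with byte 0xBC: 0x16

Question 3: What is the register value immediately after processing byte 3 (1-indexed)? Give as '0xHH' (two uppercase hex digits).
After byte 1 (0xBC): reg=0x62
After byte 2 (0x11): reg=0x5E
After byte 3 (0xC5): reg=0xC8

Answer: 0xC8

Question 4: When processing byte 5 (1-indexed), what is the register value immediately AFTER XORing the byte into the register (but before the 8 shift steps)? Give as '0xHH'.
Register before byte 5: 0x47
Byte 5: 0x73
0x47 XOR 0x73 = 0x34

Answer: 0x34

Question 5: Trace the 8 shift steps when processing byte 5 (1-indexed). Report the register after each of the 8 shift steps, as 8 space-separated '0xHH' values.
Answer: 0x68 0xD0 0xA7 0x49 0x92 0x23 0x46 0x8C

Derivation:
After byte 1 (0xBC): reg=0x62
After byte 2 (0x11): reg=0x5E
After byte 3 (0xC5): reg=0xC8
After byte 4 (0x0B): reg=0x47
Register before byte 5: 0x47
After XOR with byte 0x73: 0x34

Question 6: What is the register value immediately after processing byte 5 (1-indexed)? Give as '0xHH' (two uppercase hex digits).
Answer: 0x8C

Derivation:
After byte 1 (0xBC): reg=0x62
After byte 2 (0x11): reg=0x5E
After byte 3 (0xC5): reg=0xC8
After byte 4 (0x0B): reg=0x47
After byte 5 (0x73): reg=0x8C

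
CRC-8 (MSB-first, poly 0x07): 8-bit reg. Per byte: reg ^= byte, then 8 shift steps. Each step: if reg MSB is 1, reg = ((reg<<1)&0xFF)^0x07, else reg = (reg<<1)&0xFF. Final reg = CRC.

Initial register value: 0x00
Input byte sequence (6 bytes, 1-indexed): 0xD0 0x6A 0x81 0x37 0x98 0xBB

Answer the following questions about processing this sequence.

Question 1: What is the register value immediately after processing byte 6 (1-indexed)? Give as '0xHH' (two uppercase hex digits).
After byte 1 (0xD0): reg=0x3E
After byte 2 (0x6A): reg=0xAB
After byte 3 (0x81): reg=0xD6
After byte 4 (0x37): reg=0xA9
After byte 5 (0x98): reg=0x97
After byte 6 (0xBB): reg=0xC4

Answer: 0xC4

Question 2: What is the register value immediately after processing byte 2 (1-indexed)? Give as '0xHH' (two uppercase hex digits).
After byte 1 (0xD0): reg=0x3E
After byte 2 (0x6A): reg=0xAB

Answer: 0xAB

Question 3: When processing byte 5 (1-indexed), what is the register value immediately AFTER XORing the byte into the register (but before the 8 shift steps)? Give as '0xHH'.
Answer: 0x31

Derivation:
Register before byte 5: 0xA9
Byte 5: 0x98
0xA9 XOR 0x98 = 0x31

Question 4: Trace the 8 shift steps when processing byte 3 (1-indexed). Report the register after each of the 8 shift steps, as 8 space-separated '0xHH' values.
Answer: 0x54 0xA8 0x57 0xAE 0x5B 0xB6 0x6B 0xD6

Derivation:
After byte 1 (0xD0): reg=0x3E
After byte 2 (0x6A): reg=0xAB
Register before byte 3: 0xAB
After XOR with byte 0x81: 0x2A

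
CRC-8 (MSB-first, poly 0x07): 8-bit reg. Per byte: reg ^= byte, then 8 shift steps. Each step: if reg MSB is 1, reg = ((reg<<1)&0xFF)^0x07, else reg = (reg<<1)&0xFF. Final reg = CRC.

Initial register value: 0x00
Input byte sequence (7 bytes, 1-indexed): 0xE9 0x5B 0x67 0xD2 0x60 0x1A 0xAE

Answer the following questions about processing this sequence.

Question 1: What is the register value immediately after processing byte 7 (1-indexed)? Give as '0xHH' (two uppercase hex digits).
After byte 1 (0xE9): reg=0x91
After byte 2 (0x5B): reg=0x78
After byte 3 (0x67): reg=0x5D
After byte 4 (0xD2): reg=0xA4
After byte 5 (0x60): reg=0x52
After byte 6 (0x1A): reg=0xFF
After byte 7 (0xAE): reg=0xB0

Answer: 0xB0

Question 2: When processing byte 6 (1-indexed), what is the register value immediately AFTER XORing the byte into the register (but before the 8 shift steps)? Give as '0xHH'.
Register before byte 6: 0x52
Byte 6: 0x1A
0x52 XOR 0x1A = 0x48

Answer: 0x48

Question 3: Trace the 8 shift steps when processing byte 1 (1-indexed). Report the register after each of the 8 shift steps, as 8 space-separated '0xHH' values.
Register before byte 1: 0x00
After XOR with byte 0xE9: 0xE9

Answer: 0xD5 0xAD 0x5D 0xBA 0x73 0xE6 0xCB 0x91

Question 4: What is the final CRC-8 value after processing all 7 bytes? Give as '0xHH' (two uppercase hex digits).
After byte 1 (0xE9): reg=0x91
After byte 2 (0x5B): reg=0x78
After byte 3 (0x67): reg=0x5D
After byte 4 (0xD2): reg=0xA4
After byte 5 (0x60): reg=0x52
After byte 6 (0x1A): reg=0xFF
After byte 7 (0xAE): reg=0xB0

Answer: 0xB0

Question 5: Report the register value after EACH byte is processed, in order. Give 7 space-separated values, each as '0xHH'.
0x91 0x78 0x5D 0xA4 0x52 0xFF 0xB0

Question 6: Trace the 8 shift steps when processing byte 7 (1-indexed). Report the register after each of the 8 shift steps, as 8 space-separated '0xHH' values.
After byte 1 (0xE9): reg=0x91
After byte 2 (0x5B): reg=0x78
After byte 3 (0x67): reg=0x5D
After byte 4 (0xD2): reg=0xA4
After byte 5 (0x60): reg=0x52
After byte 6 (0x1A): reg=0xFF
Register before byte 7: 0xFF
After XOR with byte 0xAE: 0x51

Answer: 0xA2 0x43 0x86 0x0B 0x16 0x2C 0x58 0xB0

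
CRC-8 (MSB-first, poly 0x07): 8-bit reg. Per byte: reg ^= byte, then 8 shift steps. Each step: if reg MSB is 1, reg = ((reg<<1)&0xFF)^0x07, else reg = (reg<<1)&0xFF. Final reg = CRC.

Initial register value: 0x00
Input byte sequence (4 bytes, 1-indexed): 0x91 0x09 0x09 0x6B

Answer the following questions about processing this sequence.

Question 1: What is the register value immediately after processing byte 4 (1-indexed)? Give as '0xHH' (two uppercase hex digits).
After byte 1 (0x91): reg=0xFE
After byte 2 (0x09): reg=0xCB
After byte 3 (0x09): reg=0x40
After byte 4 (0x6B): reg=0xD1

Answer: 0xD1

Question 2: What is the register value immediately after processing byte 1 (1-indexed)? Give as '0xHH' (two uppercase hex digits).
After byte 1 (0x91): reg=0xFE

Answer: 0xFE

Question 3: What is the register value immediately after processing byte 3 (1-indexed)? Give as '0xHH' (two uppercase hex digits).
After byte 1 (0x91): reg=0xFE
After byte 2 (0x09): reg=0xCB
After byte 3 (0x09): reg=0x40

Answer: 0x40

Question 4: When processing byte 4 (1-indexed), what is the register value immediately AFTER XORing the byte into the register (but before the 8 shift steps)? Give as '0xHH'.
Register before byte 4: 0x40
Byte 4: 0x6B
0x40 XOR 0x6B = 0x2B

Answer: 0x2B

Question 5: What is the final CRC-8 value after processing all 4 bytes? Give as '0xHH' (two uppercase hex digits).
After byte 1 (0x91): reg=0xFE
After byte 2 (0x09): reg=0xCB
After byte 3 (0x09): reg=0x40
After byte 4 (0x6B): reg=0xD1

Answer: 0xD1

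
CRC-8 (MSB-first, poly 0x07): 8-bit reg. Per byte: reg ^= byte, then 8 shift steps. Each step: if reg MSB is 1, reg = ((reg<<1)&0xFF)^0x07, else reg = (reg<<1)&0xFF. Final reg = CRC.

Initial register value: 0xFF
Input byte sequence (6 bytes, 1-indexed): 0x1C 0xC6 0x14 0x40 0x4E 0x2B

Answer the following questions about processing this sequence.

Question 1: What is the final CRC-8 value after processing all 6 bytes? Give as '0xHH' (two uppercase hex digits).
Answer: 0x2B

Derivation:
After byte 1 (0x1C): reg=0xA7
After byte 2 (0xC6): reg=0x20
After byte 3 (0x14): reg=0x8C
After byte 4 (0x40): reg=0x6A
After byte 5 (0x4E): reg=0xFC
After byte 6 (0x2B): reg=0x2B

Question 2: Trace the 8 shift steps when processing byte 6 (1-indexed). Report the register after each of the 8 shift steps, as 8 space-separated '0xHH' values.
Answer: 0xA9 0x55 0xAA 0x53 0xA6 0x4B 0x96 0x2B

Derivation:
After byte 1 (0x1C): reg=0xA7
After byte 2 (0xC6): reg=0x20
After byte 3 (0x14): reg=0x8C
After byte 4 (0x40): reg=0x6A
After byte 5 (0x4E): reg=0xFC
Register before byte 6: 0xFC
After XOR with byte 0x2B: 0xD7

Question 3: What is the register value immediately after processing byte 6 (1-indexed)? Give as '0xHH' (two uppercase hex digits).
Answer: 0x2B

Derivation:
After byte 1 (0x1C): reg=0xA7
After byte 2 (0xC6): reg=0x20
After byte 3 (0x14): reg=0x8C
After byte 4 (0x40): reg=0x6A
After byte 5 (0x4E): reg=0xFC
After byte 6 (0x2B): reg=0x2B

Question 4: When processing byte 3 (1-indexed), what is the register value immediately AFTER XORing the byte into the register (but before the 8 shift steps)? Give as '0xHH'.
Register before byte 3: 0x20
Byte 3: 0x14
0x20 XOR 0x14 = 0x34

Answer: 0x34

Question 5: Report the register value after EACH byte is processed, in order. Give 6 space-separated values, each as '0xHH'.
0xA7 0x20 0x8C 0x6A 0xFC 0x2B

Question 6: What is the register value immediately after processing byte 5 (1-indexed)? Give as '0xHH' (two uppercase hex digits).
After byte 1 (0x1C): reg=0xA7
After byte 2 (0xC6): reg=0x20
After byte 3 (0x14): reg=0x8C
After byte 4 (0x40): reg=0x6A
After byte 5 (0x4E): reg=0xFC

Answer: 0xFC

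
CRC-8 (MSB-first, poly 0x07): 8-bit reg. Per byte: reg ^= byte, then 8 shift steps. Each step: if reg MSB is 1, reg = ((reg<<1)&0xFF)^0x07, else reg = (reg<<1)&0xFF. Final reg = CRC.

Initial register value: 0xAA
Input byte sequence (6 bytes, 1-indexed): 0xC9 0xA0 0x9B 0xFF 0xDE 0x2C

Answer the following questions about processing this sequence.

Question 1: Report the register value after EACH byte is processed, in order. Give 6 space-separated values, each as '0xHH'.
0x2E 0xA3 0xA8 0xA2 0x73 0x9A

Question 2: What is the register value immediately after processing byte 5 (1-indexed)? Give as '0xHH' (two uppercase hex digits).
Answer: 0x73

Derivation:
After byte 1 (0xC9): reg=0x2E
After byte 2 (0xA0): reg=0xA3
After byte 3 (0x9B): reg=0xA8
After byte 4 (0xFF): reg=0xA2
After byte 5 (0xDE): reg=0x73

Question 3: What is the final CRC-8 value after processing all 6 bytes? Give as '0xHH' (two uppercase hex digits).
After byte 1 (0xC9): reg=0x2E
After byte 2 (0xA0): reg=0xA3
After byte 3 (0x9B): reg=0xA8
After byte 4 (0xFF): reg=0xA2
After byte 5 (0xDE): reg=0x73
After byte 6 (0x2C): reg=0x9A

Answer: 0x9A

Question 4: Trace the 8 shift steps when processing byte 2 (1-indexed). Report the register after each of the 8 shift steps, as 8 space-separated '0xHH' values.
Answer: 0x1B 0x36 0x6C 0xD8 0xB7 0x69 0xD2 0xA3

Derivation:
After byte 1 (0xC9): reg=0x2E
Register before byte 2: 0x2E
After XOR with byte 0xA0: 0x8E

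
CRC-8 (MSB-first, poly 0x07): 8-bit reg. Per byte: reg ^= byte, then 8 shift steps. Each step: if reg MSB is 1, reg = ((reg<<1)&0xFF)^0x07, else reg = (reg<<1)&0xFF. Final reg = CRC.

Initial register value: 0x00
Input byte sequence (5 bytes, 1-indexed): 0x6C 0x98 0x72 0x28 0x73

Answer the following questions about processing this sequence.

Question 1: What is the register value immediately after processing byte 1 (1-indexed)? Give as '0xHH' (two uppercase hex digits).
After byte 1 (0x6C): reg=0x03

Answer: 0x03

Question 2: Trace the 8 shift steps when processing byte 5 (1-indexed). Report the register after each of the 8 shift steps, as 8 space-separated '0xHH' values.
After byte 1 (0x6C): reg=0x03
After byte 2 (0x98): reg=0xC8
After byte 3 (0x72): reg=0x2F
After byte 4 (0x28): reg=0x15
Register before byte 5: 0x15
After XOR with byte 0x73: 0x66

Answer: 0xCC 0x9F 0x39 0x72 0xE4 0xCF 0x99 0x35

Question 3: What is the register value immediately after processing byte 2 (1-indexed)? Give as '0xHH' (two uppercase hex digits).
After byte 1 (0x6C): reg=0x03
After byte 2 (0x98): reg=0xC8

Answer: 0xC8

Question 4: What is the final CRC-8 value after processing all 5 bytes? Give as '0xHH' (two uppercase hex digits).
After byte 1 (0x6C): reg=0x03
After byte 2 (0x98): reg=0xC8
After byte 3 (0x72): reg=0x2F
After byte 4 (0x28): reg=0x15
After byte 5 (0x73): reg=0x35

Answer: 0x35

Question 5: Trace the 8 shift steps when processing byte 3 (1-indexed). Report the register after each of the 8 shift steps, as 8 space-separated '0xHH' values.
Answer: 0x73 0xE6 0xCB 0x91 0x25 0x4A 0x94 0x2F

Derivation:
After byte 1 (0x6C): reg=0x03
After byte 2 (0x98): reg=0xC8
Register before byte 3: 0xC8
After XOR with byte 0x72: 0xBA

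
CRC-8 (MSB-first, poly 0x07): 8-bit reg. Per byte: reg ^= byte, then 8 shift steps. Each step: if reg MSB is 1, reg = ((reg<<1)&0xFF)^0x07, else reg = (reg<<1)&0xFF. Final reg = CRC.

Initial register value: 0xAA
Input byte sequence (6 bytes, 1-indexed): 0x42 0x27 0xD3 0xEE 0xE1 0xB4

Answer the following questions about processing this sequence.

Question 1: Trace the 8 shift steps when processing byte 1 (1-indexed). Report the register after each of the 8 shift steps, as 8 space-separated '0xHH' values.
Register before byte 1: 0xAA
After XOR with byte 0x42: 0xE8

Answer: 0xD7 0xA9 0x55 0xAA 0x53 0xA6 0x4B 0x96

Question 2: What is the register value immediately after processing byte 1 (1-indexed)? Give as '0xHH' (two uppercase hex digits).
After byte 1 (0x42): reg=0x96

Answer: 0x96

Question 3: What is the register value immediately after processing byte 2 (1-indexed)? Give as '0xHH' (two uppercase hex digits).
Answer: 0x1E

Derivation:
After byte 1 (0x42): reg=0x96
After byte 2 (0x27): reg=0x1E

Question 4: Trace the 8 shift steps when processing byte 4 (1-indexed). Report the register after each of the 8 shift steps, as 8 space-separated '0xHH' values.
Answer: 0x01 0x02 0x04 0x08 0x10 0x20 0x40 0x80

Derivation:
After byte 1 (0x42): reg=0x96
After byte 2 (0x27): reg=0x1E
After byte 3 (0xD3): reg=0x6D
Register before byte 4: 0x6D
After XOR with byte 0xEE: 0x83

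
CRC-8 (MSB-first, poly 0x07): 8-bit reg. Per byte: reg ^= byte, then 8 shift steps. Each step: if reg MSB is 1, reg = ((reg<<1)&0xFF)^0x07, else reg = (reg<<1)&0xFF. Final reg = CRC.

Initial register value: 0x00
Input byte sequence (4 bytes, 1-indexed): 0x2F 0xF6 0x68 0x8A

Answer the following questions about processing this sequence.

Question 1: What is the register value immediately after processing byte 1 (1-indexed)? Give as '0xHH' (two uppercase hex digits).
Answer: 0xCD

Derivation:
After byte 1 (0x2F): reg=0xCD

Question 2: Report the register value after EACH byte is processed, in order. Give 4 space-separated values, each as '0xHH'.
0xCD 0xA1 0x71 0xEF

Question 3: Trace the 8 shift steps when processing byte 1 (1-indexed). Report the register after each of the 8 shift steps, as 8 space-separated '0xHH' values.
Register before byte 1: 0x00
After XOR with byte 0x2F: 0x2F

Answer: 0x5E 0xBC 0x7F 0xFE 0xFB 0xF1 0xE5 0xCD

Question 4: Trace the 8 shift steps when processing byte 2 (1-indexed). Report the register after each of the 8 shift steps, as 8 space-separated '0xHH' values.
Answer: 0x76 0xEC 0xDF 0xB9 0x75 0xEA 0xD3 0xA1

Derivation:
After byte 1 (0x2F): reg=0xCD
Register before byte 2: 0xCD
After XOR with byte 0xF6: 0x3B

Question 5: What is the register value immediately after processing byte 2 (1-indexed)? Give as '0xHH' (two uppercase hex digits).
After byte 1 (0x2F): reg=0xCD
After byte 2 (0xF6): reg=0xA1

Answer: 0xA1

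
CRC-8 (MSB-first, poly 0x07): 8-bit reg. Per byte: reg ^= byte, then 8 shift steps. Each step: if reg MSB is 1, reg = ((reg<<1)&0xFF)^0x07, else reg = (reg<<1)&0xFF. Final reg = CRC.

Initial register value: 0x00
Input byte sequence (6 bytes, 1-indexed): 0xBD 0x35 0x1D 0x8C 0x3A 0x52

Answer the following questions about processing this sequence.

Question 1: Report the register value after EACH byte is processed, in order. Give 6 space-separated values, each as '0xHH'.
0x3A 0x2D 0x90 0x54 0x0D 0x9A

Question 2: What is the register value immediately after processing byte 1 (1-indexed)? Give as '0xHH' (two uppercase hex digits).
Answer: 0x3A

Derivation:
After byte 1 (0xBD): reg=0x3A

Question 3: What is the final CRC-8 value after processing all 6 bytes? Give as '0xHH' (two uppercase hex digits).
Answer: 0x9A

Derivation:
After byte 1 (0xBD): reg=0x3A
After byte 2 (0x35): reg=0x2D
After byte 3 (0x1D): reg=0x90
After byte 4 (0x8C): reg=0x54
After byte 5 (0x3A): reg=0x0D
After byte 6 (0x52): reg=0x9A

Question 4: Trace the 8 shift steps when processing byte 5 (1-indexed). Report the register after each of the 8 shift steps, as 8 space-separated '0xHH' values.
After byte 1 (0xBD): reg=0x3A
After byte 2 (0x35): reg=0x2D
After byte 3 (0x1D): reg=0x90
After byte 4 (0x8C): reg=0x54
Register before byte 5: 0x54
After XOR with byte 0x3A: 0x6E

Answer: 0xDC 0xBF 0x79 0xF2 0xE3 0xC1 0x85 0x0D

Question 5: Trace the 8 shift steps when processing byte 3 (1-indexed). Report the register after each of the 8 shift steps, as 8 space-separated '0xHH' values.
Answer: 0x60 0xC0 0x87 0x09 0x12 0x24 0x48 0x90

Derivation:
After byte 1 (0xBD): reg=0x3A
After byte 2 (0x35): reg=0x2D
Register before byte 3: 0x2D
After XOR with byte 0x1D: 0x30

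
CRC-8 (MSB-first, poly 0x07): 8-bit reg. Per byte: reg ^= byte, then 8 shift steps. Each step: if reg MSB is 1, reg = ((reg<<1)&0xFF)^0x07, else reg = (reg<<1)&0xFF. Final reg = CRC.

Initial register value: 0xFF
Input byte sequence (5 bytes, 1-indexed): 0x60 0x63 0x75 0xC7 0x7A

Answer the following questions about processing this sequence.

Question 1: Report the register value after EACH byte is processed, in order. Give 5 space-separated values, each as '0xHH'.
0xD4 0x0C 0x68 0x44 0xBA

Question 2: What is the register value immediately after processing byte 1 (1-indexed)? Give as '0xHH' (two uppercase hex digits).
Answer: 0xD4

Derivation:
After byte 1 (0x60): reg=0xD4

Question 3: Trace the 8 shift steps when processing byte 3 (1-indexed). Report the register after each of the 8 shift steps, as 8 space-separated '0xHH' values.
Answer: 0xF2 0xE3 0xC1 0x85 0x0D 0x1A 0x34 0x68

Derivation:
After byte 1 (0x60): reg=0xD4
After byte 2 (0x63): reg=0x0C
Register before byte 3: 0x0C
After XOR with byte 0x75: 0x79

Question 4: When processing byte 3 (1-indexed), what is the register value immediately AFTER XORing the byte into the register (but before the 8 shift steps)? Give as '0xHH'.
Register before byte 3: 0x0C
Byte 3: 0x75
0x0C XOR 0x75 = 0x79

Answer: 0x79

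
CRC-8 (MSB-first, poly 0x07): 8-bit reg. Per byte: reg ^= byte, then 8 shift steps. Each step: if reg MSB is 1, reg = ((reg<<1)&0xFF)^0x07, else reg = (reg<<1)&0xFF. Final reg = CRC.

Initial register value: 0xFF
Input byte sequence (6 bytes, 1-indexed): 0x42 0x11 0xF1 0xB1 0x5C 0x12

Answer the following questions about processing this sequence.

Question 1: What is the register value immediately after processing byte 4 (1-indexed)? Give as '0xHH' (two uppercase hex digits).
Answer: 0xB0

Derivation:
After byte 1 (0x42): reg=0x3A
After byte 2 (0x11): reg=0xD1
After byte 3 (0xF1): reg=0xE0
After byte 4 (0xB1): reg=0xB0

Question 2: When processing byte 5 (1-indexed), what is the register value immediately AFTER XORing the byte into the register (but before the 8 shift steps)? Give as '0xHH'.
Answer: 0xEC

Derivation:
Register before byte 5: 0xB0
Byte 5: 0x5C
0xB0 XOR 0x5C = 0xEC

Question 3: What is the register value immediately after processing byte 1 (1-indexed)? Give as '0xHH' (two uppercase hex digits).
After byte 1 (0x42): reg=0x3A

Answer: 0x3A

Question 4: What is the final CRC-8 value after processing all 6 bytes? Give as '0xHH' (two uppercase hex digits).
After byte 1 (0x42): reg=0x3A
After byte 2 (0x11): reg=0xD1
After byte 3 (0xF1): reg=0xE0
After byte 4 (0xB1): reg=0xB0
After byte 5 (0x5C): reg=0x8A
After byte 6 (0x12): reg=0xC1

Answer: 0xC1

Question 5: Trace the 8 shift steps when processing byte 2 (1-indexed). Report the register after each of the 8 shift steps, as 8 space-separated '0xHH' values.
After byte 1 (0x42): reg=0x3A
Register before byte 2: 0x3A
After XOR with byte 0x11: 0x2B

Answer: 0x56 0xAC 0x5F 0xBE 0x7B 0xF6 0xEB 0xD1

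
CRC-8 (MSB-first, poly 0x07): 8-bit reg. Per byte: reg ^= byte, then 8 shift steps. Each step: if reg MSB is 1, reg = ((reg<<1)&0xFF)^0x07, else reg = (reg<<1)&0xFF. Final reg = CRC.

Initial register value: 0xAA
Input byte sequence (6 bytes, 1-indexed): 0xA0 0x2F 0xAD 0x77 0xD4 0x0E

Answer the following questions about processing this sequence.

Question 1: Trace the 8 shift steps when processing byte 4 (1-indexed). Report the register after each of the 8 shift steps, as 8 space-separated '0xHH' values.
After byte 1 (0xA0): reg=0x36
After byte 2 (0x2F): reg=0x4F
After byte 3 (0xAD): reg=0xA0
Register before byte 4: 0xA0
After XOR with byte 0x77: 0xD7

Answer: 0xA9 0x55 0xAA 0x53 0xA6 0x4B 0x96 0x2B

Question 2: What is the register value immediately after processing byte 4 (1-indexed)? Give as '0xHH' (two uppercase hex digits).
Answer: 0x2B

Derivation:
After byte 1 (0xA0): reg=0x36
After byte 2 (0x2F): reg=0x4F
After byte 3 (0xAD): reg=0xA0
After byte 4 (0x77): reg=0x2B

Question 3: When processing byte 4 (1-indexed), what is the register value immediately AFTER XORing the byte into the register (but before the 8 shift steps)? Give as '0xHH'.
Answer: 0xD7

Derivation:
Register before byte 4: 0xA0
Byte 4: 0x77
0xA0 XOR 0x77 = 0xD7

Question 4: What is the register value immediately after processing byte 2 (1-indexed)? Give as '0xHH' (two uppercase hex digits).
Answer: 0x4F

Derivation:
After byte 1 (0xA0): reg=0x36
After byte 2 (0x2F): reg=0x4F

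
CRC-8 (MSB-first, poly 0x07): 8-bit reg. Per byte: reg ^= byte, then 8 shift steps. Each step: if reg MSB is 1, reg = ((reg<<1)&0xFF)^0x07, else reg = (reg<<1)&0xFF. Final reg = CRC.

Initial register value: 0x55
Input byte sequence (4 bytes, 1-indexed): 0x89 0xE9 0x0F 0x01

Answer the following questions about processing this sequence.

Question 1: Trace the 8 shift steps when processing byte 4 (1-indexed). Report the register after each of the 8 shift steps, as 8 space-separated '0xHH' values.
After byte 1 (0x89): reg=0x1A
After byte 2 (0xE9): reg=0xD7
After byte 3 (0x0F): reg=0x06
Register before byte 4: 0x06
After XOR with byte 0x01: 0x07

Answer: 0x0E 0x1C 0x38 0x70 0xE0 0xC7 0x89 0x15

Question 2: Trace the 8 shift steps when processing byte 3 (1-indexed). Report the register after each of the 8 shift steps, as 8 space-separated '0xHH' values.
After byte 1 (0x89): reg=0x1A
After byte 2 (0xE9): reg=0xD7
Register before byte 3: 0xD7
After XOR with byte 0x0F: 0xD8

Answer: 0xB7 0x69 0xD2 0xA3 0x41 0x82 0x03 0x06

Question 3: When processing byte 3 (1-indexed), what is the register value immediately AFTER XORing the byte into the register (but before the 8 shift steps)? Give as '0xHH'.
Answer: 0xD8

Derivation:
Register before byte 3: 0xD7
Byte 3: 0x0F
0xD7 XOR 0x0F = 0xD8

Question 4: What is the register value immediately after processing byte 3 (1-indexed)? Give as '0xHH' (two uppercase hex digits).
After byte 1 (0x89): reg=0x1A
After byte 2 (0xE9): reg=0xD7
After byte 3 (0x0F): reg=0x06

Answer: 0x06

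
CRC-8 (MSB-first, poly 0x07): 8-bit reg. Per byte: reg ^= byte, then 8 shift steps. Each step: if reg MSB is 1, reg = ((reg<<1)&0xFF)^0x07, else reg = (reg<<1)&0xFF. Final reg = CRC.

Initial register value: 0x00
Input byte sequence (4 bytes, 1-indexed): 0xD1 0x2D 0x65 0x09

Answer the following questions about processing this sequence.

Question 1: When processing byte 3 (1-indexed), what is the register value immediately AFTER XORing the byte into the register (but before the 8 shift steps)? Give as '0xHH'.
Answer: 0x09

Derivation:
Register before byte 3: 0x6C
Byte 3: 0x65
0x6C XOR 0x65 = 0x09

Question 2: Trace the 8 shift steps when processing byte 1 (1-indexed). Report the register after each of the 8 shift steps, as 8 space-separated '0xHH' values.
Answer: 0xA5 0x4D 0x9A 0x33 0x66 0xCC 0x9F 0x39

Derivation:
Register before byte 1: 0x00
After XOR with byte 0xD1: 0xD1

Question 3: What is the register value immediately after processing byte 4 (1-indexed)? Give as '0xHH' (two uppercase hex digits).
Answer: 0x82

Derivation:
After byte 1 (0xD1): reg=0x39
After byte 2 (0x2D): reg=0x6C
After byte 3 (0x65): reg=0x3F
After byte 4 (0x09): reg=0x82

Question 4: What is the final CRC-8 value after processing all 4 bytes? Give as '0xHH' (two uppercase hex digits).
Answer: 0x82

Derivation:
After byte 1 (0xD1): reg=0x39
After byte 2 (0x2D): reg=0x6C
After byte 3 (0x65): reg=0x3F
After byte 4 (0x09): reg=0x82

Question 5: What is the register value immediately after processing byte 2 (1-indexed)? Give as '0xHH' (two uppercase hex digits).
Answer: 0x6C

Derivation:
After byte 1 (0xD1): reg=0x39
After byte 2 (0x2D): reg=0x6C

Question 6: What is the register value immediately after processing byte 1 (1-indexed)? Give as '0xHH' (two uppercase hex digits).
Answer: 0x39

Derivation:
After byte 1 (0xD1): reg=0x39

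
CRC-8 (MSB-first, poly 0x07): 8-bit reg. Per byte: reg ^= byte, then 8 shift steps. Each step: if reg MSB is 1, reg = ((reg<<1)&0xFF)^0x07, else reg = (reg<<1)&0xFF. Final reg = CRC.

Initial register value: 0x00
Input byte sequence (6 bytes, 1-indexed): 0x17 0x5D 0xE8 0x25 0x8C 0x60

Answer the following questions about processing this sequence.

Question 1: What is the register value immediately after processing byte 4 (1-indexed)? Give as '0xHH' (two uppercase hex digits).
After byte 1 (0x17): reg=0x65
After byte 2 (0x5D): reg=0xA8
After byte 3 (0xE8): reg=0xC7
After byte 4 (0x25): reg=0xA0

Answer: 0xA0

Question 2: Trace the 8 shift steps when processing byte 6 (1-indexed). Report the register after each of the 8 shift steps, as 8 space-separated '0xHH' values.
Answer: 0x4F 0x9E 0x3B 0x76 0xEC 0xDF 0xB9 0x75

Derivation:
After byte 1 (0x17): reg=0x65
After byte 2 (0x5D): reg=0xA8
After byte 3 (0xE8): reg=0xC7
After byte 4 (0x25): reg=0xA0
After byte 5 (0x8C): reg=0xC4
Register before byte 6: 0xC4
After XOR with byte 0x60: 0xA4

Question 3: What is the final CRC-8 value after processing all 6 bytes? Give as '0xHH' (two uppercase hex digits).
Answer: 0x75

Derivation:
After byte 1 (0x17): reg=0x65
After byte 2 (0x5D): reg=0xA8
After byte 3 (0xE8): reg=0xC7
After byte 4 (0x25): reg=0xA0
After byte 5 (0x8C): reg=0xC4
After byte 6 (0x60): reg=0x75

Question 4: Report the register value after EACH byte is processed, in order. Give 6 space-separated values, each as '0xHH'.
0x65 0xA8 0xC7 0xA0 0xC4 0x75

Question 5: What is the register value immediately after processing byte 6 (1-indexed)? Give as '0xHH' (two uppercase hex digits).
After byte 1 (0x17): reg=0x65
After byte 2 (0x5D): reg=0xA8
After byte 3 (0xE8): reg=0xC7
After byte 4 (0x25): reg=0xA0
After byte 5 (0x8C): reg=0xC4
After byte 6 (0x60): reg=0x75

Answer: 0x75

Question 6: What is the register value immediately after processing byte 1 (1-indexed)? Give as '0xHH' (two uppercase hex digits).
After byte 1 (0x17): reg=0x65

Answer: 0x65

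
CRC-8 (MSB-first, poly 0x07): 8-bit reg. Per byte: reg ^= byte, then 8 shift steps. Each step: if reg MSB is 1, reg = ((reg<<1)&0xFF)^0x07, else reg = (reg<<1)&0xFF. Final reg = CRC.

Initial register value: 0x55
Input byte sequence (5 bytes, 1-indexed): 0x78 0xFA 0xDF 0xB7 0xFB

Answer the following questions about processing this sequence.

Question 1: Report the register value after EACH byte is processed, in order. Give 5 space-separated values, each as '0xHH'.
0xC3 0xAF 0x57 0xAE 0xAC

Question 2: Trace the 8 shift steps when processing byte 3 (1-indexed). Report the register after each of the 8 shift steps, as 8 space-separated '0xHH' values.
After byte 1 (0x78): reg=0xC3
After byte 2 (0xFA): reg=0xAF
Register before byte 3: 0xAF
After XOR with byte 0xDF: 0x70

Answer: 0xE0 0xC7 0x89 0x15 0x2A 0x54 0xA8 0x57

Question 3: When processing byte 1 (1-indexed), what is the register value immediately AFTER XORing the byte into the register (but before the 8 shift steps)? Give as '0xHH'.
Answer: 0x2D

Derivation:
Register before byte 1: 0x55
Byte 1: 0x78
0x55 XOR 0x78 = 0x2D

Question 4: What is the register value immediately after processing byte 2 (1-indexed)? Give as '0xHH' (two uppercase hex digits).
After byte 1 (0x78): reg=0xC3
After byte 2 (0xFA): reg=0xAF

Answer: 0xAF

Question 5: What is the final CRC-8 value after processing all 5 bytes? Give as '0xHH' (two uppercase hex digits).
After byte 1 (0x78): reg=0xC3
After byte 2 (0xFA): reg=0xAF
After byte 3 (0xDF): reg=0x57
After byte 4 (0xB7): reg=0xAE
After byte 5 (0xFB): reg=0xAC

Answer: 0xAC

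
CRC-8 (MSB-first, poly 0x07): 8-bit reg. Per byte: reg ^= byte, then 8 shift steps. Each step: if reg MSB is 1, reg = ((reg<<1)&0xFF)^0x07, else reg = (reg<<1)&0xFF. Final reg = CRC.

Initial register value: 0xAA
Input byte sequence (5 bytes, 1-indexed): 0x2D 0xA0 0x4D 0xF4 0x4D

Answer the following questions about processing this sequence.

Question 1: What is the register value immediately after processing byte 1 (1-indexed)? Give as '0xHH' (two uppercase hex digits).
Answer: 0x9C

Derivation:
After byte 1 (0x2D): reg=0x9C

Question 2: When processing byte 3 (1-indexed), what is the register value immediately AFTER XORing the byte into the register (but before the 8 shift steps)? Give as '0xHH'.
Register before byte 3: 0xB4
Byte 3: 0x4D
0xB4 XOR 0x4D = 0xF9

Answer: 0xF9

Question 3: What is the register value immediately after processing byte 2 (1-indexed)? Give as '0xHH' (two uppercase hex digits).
After byte 1 (0x2D): reg=0x9C
After byte 2 (0xA0): reg=0xB4

Answer: 0xB4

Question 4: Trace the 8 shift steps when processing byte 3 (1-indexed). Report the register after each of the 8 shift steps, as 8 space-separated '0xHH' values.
After byte 1 (0x2D): reg=0x9C
After byte 2 (0xA0): reg=0xB4
Register before byte 3: 0xB4
After XOR with byte 0x4D: 0xF9

Answer: 0xF5 0xED 0xDD 0xBD 0x7D 0xFA 0xF3 0xE1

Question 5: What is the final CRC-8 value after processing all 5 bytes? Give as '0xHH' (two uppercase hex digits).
Answer: 0xF2

Derivation:
After byte 1 (0x2D): reg=0x9C
After byte 2 (0xA0): reg=0xB4
After byte 3 (0x4D): reg=0xE1
After byte 4 (0xF4): reg=0x6B
After byte 5 (0x4D): reg=0xF2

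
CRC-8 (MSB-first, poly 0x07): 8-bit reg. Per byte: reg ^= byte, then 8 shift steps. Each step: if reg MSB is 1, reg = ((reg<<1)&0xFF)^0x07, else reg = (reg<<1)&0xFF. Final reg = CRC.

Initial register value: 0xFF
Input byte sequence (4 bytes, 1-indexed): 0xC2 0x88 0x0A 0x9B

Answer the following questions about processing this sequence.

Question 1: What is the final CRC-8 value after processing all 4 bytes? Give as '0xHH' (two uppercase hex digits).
After byte 1 (0xC2): reg=0xB3
After byte 2 (0x88): reg=0xA1
After byte 3 (0x0A): reg=0x58
After byte 4 (0x9B): reg=0x47

Answer: 0x47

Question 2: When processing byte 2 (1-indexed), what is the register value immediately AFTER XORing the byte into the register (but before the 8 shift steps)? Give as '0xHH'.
Answer: 0x3B

Derivation:
Register before byte 2: 0xB3
Byte 2: 0x88
0xB3 XOR 0x88 = 0x3B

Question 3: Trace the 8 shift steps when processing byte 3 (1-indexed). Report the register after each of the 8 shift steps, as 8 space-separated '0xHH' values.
After byte 1 (0xC2): reg=0xB3
After byte 2 (0x88): reg=0xA1
Register before byte 3: 0xA1
After XOR with byte 0x0A: 0xAB

Answer: 0x51 0xA2 0x43 0x86 0x0B 0x16 0x2C 0x58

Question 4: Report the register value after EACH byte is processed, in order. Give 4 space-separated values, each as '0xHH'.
0xB3 0xA1 0x58 0x47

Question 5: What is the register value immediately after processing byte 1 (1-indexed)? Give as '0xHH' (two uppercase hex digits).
After byte 1 (0xC2): reg=0xB3

Answer: 0xB3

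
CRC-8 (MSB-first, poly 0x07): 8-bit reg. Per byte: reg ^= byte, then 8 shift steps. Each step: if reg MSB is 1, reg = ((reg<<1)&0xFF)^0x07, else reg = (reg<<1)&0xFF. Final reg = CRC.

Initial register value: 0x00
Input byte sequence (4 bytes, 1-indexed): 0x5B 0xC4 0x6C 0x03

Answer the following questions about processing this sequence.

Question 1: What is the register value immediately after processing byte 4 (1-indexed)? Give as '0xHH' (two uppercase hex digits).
After byte 1 (0x5B): reg=0x86
After byte 2 (0xC4): reg=0xC9
After byte 3 (0x6C): reg=0x72
After byte 4 (0x03): reg=0x50

Answer: 0x50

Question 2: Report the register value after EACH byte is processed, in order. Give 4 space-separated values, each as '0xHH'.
0x86 0xC9 0x72 0x50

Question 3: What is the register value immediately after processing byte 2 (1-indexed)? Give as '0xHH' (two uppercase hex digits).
After byte 1 (0x5B): reg=0x86
After byte 2 (0xC4): reg=0xC9

Answer: 0xC9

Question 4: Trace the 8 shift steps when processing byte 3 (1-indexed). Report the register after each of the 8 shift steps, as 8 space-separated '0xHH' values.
Answer: 0x4D 0x9A 0x33 0x66 0xCC 0x9F 0x39 0x72

Derivation:
After byte 1 (0x5B): reg=0x86
After byte 2 (0xC4): reg=0xC9
Register before byte 3: 0xC9
After XOR with byte 0x6C: 0xA5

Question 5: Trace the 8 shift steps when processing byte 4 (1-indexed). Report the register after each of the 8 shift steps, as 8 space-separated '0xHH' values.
Answer: 0xE2 0xC3 0x81 0x05 0x0A 0x14 0x28 0x50

Derivation:
After byte 1 (0x5B): reg=0x86
After byte 2 (0xC4): reg=0xC9
After byte 3 (0x6C): reg=0x72
Register before byte 4: 0x72
After XOR with byte 0x03: 0x71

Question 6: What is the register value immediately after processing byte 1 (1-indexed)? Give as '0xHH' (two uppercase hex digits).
After byte 1 (0x5B): reg=0x86

Answer: 0x86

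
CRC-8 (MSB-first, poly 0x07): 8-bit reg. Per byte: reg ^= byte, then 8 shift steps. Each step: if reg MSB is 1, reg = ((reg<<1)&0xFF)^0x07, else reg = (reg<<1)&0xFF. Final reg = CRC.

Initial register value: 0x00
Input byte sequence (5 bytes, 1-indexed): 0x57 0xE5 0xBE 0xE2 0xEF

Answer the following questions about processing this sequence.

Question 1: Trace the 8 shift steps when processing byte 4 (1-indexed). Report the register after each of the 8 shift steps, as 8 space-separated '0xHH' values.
After byte 1 (0x57): reg=0xA2
After byte 2 (0xE5): reg=0xD2
After byte 3 (0xBE): reg=0x03
Register before byte 4: 0x03
After XOR with byte 0xE2: 0xE1

Answer: 0xC5 0x8D 0x1D 0x3A 0x74 0xE8 0xD7 0xA9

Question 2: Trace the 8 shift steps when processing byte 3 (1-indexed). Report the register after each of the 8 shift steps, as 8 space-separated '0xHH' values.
After byte 1 (0x57): reg=0xA2
After byte 2 (0xE5): reg=0xD2
Register before byte 3: 0xD2
After XOR with byte 0xBE: 0x6C

Answer: 0xD8 0xB7 0x69 0xD2 0xA3 0x41 0x82 0x03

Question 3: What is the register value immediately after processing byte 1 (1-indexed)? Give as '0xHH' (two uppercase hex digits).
Answer: 0xA2

Derivation:
After byte 1 (0x57): reg=0xA2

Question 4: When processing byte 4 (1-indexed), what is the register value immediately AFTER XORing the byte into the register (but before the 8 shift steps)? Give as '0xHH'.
Answer: 0xE1

Derivation:
Register before byte 4: 0x03
Byte 4: 0xE2
0x03 XOR 0xE2 = 0xE1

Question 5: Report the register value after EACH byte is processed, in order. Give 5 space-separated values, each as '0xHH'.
0xA2 0xD2 0x03 0xA9 0xD5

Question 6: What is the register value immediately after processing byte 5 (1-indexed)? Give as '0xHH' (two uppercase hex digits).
After byte 1 (0x57): reg=0xA2
After byte 2 (0xE5): reg=0xD2
After byte 3 (0xBE): reg=0x03
After byte 4 (0xE2): reg=0xA9
After byte 5 (0xEF): reg=0xD5

Answer: 0xD5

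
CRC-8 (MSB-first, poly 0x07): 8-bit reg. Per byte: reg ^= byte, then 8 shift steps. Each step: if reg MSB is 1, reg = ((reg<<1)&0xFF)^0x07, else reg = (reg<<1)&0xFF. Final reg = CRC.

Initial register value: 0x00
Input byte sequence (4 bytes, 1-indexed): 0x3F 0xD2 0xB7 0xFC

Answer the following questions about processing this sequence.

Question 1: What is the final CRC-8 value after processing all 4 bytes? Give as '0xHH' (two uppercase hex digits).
After byte 1 (0x3F): reg=0xBD
After byte 2 (0xD2): reg=0x0A
After byte 3 (0xB7): reg=0x3A
After byte 4 (0xFC): reg=0x5C

Answer: 0x5C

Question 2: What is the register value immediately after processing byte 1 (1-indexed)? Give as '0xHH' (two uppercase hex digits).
After byte 1 (0x3F): reg=0xBD

Answer: 0xBD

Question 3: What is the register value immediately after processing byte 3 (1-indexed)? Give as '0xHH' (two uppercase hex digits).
Answer: 0x3A

Derivation:
After byte 1 (0x3F): reg=0xBD
After byte 2 (0xD2): reg=0x0A
After byte 3 (0xB7): reg=0x3A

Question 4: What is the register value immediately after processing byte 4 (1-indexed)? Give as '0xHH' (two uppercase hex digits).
After byte 1 (0x3F): reg=0xBD
After byte 2 (0xD2): reg=0x0A
After byte 3 (0xB7): reg=0x3A
After byte 4 (0xFC): reg=0x5C

Answer: 0x5C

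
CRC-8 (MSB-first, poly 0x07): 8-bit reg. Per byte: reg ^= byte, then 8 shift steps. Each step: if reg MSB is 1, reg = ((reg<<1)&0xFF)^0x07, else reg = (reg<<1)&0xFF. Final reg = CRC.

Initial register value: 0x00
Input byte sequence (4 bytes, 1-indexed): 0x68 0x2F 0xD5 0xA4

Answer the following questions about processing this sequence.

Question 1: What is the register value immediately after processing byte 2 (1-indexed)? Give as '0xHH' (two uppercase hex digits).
Answer: 0x90

Derivation:
After byte 1 (0x68): reg=0x1F
After byte 2 (0x2F): reg=0x90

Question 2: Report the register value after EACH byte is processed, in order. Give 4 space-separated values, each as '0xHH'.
0x1F 0x90 0xDC 0x6F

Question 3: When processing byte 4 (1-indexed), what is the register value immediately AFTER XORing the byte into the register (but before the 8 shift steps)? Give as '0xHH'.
Register before byte 4: 0xDC
Byte 4: 0xA4
0xDC XOR 0xA4 = 0x78

Answer: 0x78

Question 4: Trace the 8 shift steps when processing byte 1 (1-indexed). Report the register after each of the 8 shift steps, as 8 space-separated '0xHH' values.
Answer: 0xD0 0xA7 0x49 0x92 0x23 0x46 0x8C 0x1F

Derivation:
Register before byte 1: 0x00
After XOR with byte 0x68: 0x68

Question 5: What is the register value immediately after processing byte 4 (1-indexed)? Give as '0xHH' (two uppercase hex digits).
After byte 1 (0x68): reg=0x1F
After byte 2 (0x2F): reg=0x90
After byte 3 (0xD5): reg=0xDC
After byte 4 (0xA4): reg=0x6F

Answer: 0x6F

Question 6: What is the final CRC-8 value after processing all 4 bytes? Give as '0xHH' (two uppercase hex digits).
Answer: 0x6F

Derivation:
After byte 1 (0x68): reg=0x1F
After byte 2 (0x2F): reg=0x90
After byte 3 (0xD5): reg=0xDC
After byte 4 (0xA4): reg=0x6F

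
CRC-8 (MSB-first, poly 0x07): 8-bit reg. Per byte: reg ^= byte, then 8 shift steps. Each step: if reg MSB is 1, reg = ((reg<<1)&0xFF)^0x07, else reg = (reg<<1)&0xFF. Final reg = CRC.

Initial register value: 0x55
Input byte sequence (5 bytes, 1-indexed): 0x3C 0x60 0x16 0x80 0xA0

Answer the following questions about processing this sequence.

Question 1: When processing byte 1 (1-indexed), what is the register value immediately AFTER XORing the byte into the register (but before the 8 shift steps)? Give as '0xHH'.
Answer: 0x69

Derivation:
Register before byte 1: 0x55
Byte 1: 0x3C
0x55 XOR 0x3C = 0x69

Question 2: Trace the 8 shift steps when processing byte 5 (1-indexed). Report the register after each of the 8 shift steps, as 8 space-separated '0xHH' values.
After byte 1 (0x3C): reg=0x18
After byte 2 (0x60): reg=0x6F
After byte 3 (0x16): reg=0x68
After byte 4 (0x80): reg=0x96
Register before byte 5: 0x96
After XOR with byte 0xA0: 0x36

Answer: 0x6C 0xD8 0xB7 0x69 0xD2 0xA3 0x41 0x82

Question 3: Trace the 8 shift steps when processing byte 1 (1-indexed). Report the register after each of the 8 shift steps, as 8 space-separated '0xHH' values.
Register before byte 1: 0x55
After XOR with byte 0x3C: 0x69

Answer: 0xD2 0xA3 0x41 0x82 0x03 0x06 0x0C 0x18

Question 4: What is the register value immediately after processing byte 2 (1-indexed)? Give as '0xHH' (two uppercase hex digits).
Answer: 0x6F

Derivation:
After byte 1 (0x3C): reg=0x18
After byte 2 (0x60): reg=0x6F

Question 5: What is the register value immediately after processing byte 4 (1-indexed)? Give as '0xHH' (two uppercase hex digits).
Answer: 0x96

Derivation:
After byte 1 (0x3C): reg=0x18
After byte 2 (0x60): reg=0x6F
After byte 3 (0x16): reg=0x68
After byte 4 (0x80): reg=0x96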